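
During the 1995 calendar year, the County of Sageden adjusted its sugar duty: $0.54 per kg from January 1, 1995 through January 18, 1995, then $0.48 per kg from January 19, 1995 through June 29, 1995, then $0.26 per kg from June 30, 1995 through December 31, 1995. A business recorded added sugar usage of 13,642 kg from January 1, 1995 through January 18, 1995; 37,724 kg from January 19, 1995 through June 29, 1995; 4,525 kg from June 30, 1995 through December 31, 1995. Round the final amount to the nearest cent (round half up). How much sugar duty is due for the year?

January 1 – January 18, 1995: 13,642 kg at $0.54/kg → $7,366.68
January 19 – June 29, 1995: 37,724 kg at $0.48/kg → $18,107.52
June 30 – December 31, 1995: 4,525 kg at $0.26/kg → $1,176.50

$26,650.70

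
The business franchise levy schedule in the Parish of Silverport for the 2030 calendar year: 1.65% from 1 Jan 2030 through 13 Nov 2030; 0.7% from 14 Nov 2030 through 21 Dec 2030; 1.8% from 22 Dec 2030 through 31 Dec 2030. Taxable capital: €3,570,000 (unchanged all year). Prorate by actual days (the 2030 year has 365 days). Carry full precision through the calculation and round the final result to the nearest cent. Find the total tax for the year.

€55,520.84

1 Jan – 13 Nov 2030: 317 days at 1.65% → €3,570,000 × 1.65% × 317/365 = €51,158.5890
14 Nov – 21 Dec 2030: 38 days at 0.7% → €3,570,000 × 0.7% × 38/365 = €2,601.6986
22 Dec – 31 Dec 2030: 10 days at 1.8% → €3,570,000 × 1.8% × 10/365 = €1,760.5479
Total = €55,520.8356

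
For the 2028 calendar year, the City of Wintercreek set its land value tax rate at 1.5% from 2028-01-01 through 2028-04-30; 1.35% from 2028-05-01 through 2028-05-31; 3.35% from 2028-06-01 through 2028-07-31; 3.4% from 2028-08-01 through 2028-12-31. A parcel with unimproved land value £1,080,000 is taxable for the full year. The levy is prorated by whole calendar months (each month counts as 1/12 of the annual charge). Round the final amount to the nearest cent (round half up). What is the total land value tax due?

2028-01-01 to 2028-04-30: 4 months at 1.5% → £1,080,000 × 1.5% × 4/12 = £5,400.0000
2028-05-01 to 2028-05-31: 1 month at 1.35% → £1,080,000 × 1.35% × 1/12 = £1,215.0000
2028-06-01 to 2028-07-31: 2 months at 3.35% → £1,080,000 × 3.35% × 2/12 = £6,030.0000
2028-08-01 to 2028-12-31: 5 months at 3.4% → £1,080,000 × 3.4% × 5/12 = £15,300.0000
Total = £27,945.0000

£27,945.00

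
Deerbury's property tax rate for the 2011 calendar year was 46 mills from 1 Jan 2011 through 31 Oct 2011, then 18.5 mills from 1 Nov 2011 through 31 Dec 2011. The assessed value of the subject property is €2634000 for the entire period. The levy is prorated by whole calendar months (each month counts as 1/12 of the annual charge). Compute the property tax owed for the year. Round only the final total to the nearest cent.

1 Jan – 31 Oct 2011: 10 months at 46 mills → €2634000 × 4.6% × 10/12 = €100970.0000
1 Nov – 31 Dec 2011: 2 months at 18.5 mills → €2634000 × 1.85% × 2/12 = €8121.5000
Total = €109091.5000

€109091.50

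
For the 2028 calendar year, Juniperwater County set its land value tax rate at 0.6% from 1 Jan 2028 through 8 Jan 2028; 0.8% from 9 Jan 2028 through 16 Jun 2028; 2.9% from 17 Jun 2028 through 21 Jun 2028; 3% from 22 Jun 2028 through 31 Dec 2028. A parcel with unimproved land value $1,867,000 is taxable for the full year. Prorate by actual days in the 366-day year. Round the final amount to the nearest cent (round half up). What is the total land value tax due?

$37,049.24

1 Jan – 8 Jan 2028: 8 days at 0.6% → $1,867,000 × 0.6% × 8/366 = $244.8525
9 Jan – 16 Jun 2028: 160 days at 0.8% → $1,867,000 × 0.8% × 160/366 = $6,529.3989
17 Jun – 21 Jun 2028: 5 days at 2.9% → $1,867,000 × 2.9% × 5/366 = $739.6585
22 Jun – 31 Dec 2028: 193 days at 3% → $1,867,000 × 3% × 193/366 = $29,535.3279
Total = $37,049.2377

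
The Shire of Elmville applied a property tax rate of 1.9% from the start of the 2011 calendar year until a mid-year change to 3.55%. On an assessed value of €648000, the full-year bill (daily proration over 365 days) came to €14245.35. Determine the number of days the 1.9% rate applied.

Let d = days at the first rate; then 365 − d days at the second rate.
€648000 × [1.9%·d + 3.55%·(365−d)] / 365 = €14245.35
Solving gives d = 299, so the new rate took effect on 27 Oct 2011.

299 days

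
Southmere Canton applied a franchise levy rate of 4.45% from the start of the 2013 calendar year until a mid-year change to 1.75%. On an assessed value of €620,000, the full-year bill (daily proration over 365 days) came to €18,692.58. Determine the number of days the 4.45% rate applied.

171 days

Let d = days at the first rate; then 365 − d days at the second rate.
€620,000 × [4.45%·d + 1.75%·(365−d)] / 365 = €18,692.58
Solving gives d = 171, so the new rate took effect on 21 Jun 2013.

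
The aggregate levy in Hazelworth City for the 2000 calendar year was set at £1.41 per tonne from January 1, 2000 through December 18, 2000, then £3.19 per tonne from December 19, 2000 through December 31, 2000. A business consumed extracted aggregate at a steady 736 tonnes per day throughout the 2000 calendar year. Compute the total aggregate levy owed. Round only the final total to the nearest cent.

January 1 – December 18, 2000: 353 days × 736 tonnes/day = 259,808 tonnes at £1.41/tonne → £366329.28
December 19 – December 31, 2000: 13 days × 736 tonnes/day = 9,568 tonnes at £3.19/tonne → £30521.92

£396851.20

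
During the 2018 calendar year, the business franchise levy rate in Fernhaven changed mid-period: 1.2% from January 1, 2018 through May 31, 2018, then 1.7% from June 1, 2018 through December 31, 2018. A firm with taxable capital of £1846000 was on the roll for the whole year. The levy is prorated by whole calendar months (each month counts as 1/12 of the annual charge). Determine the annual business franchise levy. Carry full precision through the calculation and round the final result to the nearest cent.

January 1 – May 31, 2018: 5 months at 1.2% → £1846000 × 1.2% × 5/12 = £9230.0000
June 1 – December 31, 2018: 7 months at 1.7% → £1846000 × 1.7% × 7/12 = £18306.1667
Total = £27536.1667

£27536.17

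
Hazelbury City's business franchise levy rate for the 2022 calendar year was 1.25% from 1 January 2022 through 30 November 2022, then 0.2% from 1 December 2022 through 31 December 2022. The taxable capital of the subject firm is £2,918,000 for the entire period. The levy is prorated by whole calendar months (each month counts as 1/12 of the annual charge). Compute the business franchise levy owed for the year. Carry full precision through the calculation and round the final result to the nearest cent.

1 January – 30 November 2022: 11 months at 1.25% → £2,918,000 × 1.25% × 11/12 = £33,435.4167
1 December – 31 December 2022: 1 month at 0.2% → £2,918,000 × 0.2% × 1/12 = £486.3333
Total = £33,921.7500

£33,921.75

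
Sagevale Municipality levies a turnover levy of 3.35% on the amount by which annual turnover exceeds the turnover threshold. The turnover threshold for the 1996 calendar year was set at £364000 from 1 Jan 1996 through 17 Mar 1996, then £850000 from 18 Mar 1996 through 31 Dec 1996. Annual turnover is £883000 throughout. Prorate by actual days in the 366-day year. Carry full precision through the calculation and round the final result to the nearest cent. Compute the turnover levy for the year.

1 Jan – 17 Mar 1996: 77 days, exemption £364000 → (£883000 − £364000) × 3.35% × 77/366 = £3657.8156
18 Mar – 31 Dec 1996: 289 days, exemption £850000 → (£883000 − £850000) × 3.35% × 289/366 = £872.9221
Total = £4530.7377

£4530.74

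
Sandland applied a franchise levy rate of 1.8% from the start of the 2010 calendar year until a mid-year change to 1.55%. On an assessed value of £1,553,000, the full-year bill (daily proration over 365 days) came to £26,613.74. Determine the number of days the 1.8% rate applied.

Let d = days at the first rate; then 365 − d days at the second rate.
£1,553,000 × [1.8%·d + 1.55%·(365−d)] / 365 = £26,613.74
Solving gives d = 239, so the new rate took effect on 28 Aug 2010.

239 days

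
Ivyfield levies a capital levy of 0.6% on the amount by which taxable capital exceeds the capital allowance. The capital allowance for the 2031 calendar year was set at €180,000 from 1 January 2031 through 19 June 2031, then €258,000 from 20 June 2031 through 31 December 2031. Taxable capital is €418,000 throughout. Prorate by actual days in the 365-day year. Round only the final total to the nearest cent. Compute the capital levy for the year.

€1,177.97

1 January – 19 June 2031: 170 days, exemption €180,000 → (€418,000 − €180,000) × 0.6% × 170/365 = €665.0959
20 June – 31 December 2031: 195 days, exemption €258,000 → (€418,000 − €258,000) × 0.6% × 195/365 = €512.8767
Total = €1,177.9726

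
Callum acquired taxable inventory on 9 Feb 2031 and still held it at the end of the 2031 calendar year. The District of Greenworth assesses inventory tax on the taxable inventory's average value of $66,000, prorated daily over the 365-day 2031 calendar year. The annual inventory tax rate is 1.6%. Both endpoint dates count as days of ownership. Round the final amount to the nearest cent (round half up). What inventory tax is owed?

$943.17

Days held (9 Feb – 31 Dec 2031): 326 out of 365
Tax = $66,000 × 1.6% × 326/365 = $943.1671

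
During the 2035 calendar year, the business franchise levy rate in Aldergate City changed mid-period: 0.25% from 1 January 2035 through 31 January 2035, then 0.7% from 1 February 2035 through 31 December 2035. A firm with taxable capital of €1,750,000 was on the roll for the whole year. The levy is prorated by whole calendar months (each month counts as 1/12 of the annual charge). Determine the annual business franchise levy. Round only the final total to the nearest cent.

1 January – 31 January 2035: 1 month at 0.25% → €1,750,000 × 0.25% × 1/12 = €364.5833
1 February – 31 December 2035: 11 months at 0.7% → €1,750,000 × 0.7% × 11/12 = €11,229.1667
Total = €11,593.7500

€11,593.75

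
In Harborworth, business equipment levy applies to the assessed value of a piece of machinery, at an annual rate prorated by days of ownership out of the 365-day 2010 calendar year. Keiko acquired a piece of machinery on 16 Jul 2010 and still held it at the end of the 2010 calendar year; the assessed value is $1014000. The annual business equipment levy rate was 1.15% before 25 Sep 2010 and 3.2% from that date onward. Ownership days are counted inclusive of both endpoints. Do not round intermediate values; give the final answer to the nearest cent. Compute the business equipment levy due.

$10980.37

16 Jul – 24 Sep 2010: 71 days at 1.15% → $1014000 × 1.15% × 71/365 = $2268.3041
25 Sep – 31 Dec 2010: 98 days at 3.2% → $1014000 × 3.2% × 98/365 = $8712.0658
Total = $10980.3699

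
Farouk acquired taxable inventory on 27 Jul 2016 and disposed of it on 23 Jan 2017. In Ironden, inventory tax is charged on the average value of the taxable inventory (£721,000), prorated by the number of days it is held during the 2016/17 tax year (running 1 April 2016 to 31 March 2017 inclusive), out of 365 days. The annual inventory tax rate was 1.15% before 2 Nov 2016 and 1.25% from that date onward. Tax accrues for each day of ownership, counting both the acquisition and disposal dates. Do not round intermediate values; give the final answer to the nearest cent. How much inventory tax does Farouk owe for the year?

£4,275.63

27 Jul – 1 Nov 2016: 98 days at 1.15% → £721,000 × 1.15% × 98/365 = £2,226.2110
2 Nov 2016 – 23 Jan 2017: 83 days at 1.25% → £721,000 × 1.25% × 83/365 = £2,049.4178
Total = £4,275.6288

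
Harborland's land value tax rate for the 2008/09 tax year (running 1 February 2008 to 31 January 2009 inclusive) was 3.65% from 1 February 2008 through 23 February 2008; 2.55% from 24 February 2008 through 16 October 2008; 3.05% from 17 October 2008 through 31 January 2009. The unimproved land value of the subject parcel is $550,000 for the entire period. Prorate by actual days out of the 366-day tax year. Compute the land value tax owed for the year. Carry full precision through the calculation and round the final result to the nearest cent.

1 February – 23 February 2008: 23 days at 3.65% → $550,000 × 3.65% × 23/366 = $1,261.5437
24 February – 16 October 2008: 236 days at 2.55% → $550,000 × 2.55% × 236/366 = $9,043.4426
17 October 2008 – 31 January 2009: 107 days at 3.05% → $550,000 × 3.05% × 107/366 = $4,904.1667
Total = $15,209.1530

$15,209.15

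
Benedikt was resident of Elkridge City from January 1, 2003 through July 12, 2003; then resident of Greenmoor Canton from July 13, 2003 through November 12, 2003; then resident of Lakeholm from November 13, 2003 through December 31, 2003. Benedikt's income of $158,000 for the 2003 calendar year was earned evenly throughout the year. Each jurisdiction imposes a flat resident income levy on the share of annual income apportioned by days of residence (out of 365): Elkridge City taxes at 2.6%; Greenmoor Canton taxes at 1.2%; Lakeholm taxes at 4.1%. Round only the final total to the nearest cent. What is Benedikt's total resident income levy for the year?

$3,680.75

Elkridge City, January 1 – July 12, 2003: 193 days → $158,000 × 2.6% × 193/365 = $2,172.1753
Greenmoor Canton, July 13 – November 12, 2003: 123 days → $158,000 × 1.2% × 123/365 = $638.9260
Lakeholm, November 13 – December 31, 2003: 49 days → $158,000 × 4.1% × 49/365 = $869.6493
Total = $3,680.7507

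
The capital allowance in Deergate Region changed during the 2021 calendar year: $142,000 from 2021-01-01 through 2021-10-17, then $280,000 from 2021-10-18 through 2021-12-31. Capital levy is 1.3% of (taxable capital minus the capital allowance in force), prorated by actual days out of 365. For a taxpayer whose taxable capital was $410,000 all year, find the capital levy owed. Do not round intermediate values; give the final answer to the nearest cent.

2021-01-01 to 2021-10-17: 290 days, exemption $142,000 → ($410,000 − $142,000) × 1.3% × 290/365 = $2,768.1096
2021-10-18 to 2021-12-31: 75 days, exemption $280,000 → ($410,000 − $280,000) × 1.3% × 75/365 = $347.2603
Total = $3,115.3699

$3,115.37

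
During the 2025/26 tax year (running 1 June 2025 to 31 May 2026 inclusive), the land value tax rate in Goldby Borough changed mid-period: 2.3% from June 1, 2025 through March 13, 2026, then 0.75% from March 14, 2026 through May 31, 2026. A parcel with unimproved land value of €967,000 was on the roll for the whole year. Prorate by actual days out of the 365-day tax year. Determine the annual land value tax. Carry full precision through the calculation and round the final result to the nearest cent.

June 1, 2025 – March 13, 2026: 286 days at 2.3% → €967,000 × 2.3% × 286/365 = €17,427.1945
March 14 – May 31, 2026: 79 days at 0.75% → €967,000 × 0.75% × 79/365 = €1,569.7192
Total = €18,996.9137

€18,996.91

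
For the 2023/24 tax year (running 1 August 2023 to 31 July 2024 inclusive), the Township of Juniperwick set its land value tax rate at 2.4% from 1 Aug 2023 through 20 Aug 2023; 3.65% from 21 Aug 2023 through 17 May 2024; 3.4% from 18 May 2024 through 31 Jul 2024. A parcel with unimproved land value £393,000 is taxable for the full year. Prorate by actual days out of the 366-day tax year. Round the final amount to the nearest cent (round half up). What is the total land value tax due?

£13,874.73

1 Aug – 20 Aug 2023: 20 days at 2.4% → £393,000 × 2.4% × 20/366 = £515.4098
21 Aug 2023 – 17 May 2024: 271 days at 3.65% → £393,000 × 3.65% × 271/366 = £10,621.2008
18 May – 31 Jul 2024: 75 days at 3.4% → £393,000 × 3.4% × 75/366 = £2,738.1148
Total = £13,874.7254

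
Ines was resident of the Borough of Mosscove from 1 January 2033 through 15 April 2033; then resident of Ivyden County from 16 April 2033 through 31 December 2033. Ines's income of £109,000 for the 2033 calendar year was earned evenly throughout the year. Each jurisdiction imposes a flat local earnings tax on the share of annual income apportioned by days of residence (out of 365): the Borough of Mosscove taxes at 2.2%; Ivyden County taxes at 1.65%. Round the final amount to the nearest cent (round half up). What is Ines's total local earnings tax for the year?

The Borough of Mosscove, 1 January – 15 April 2033: 105 days → £109,000 × 2.2% × 105/365 = £689.8356
Ivyden County, 16 April – 31 December 2033: 260 days → £109,000 × 1.65% × 260/365 = £1,281.1233
Total = £1,970.9589

£1,970.96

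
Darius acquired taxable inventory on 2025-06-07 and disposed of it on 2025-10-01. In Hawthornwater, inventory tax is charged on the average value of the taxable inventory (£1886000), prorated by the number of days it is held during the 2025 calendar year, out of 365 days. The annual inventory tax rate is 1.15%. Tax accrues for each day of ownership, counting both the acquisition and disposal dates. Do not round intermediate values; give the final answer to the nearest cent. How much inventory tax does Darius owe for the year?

£6952.36

Days held (2025-06-07 to 2025-10-01): 117 out of 365
Tax = £1886000 × 1.15% × 117/365 = £6952.3644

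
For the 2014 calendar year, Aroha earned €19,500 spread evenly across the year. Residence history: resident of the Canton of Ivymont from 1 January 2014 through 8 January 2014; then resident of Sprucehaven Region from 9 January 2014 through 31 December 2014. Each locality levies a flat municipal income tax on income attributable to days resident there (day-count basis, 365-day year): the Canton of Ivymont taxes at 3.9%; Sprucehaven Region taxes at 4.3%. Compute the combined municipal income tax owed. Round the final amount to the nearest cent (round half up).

€836.79

The Canton of Ivymont, 1 January – 8 January 2014: 8 days → €19,500 × 3.9% × 8/365 = €16.6685
Sprucehaven Region, 9 January – 31 December 2014: 357 days → €19,500 × 4.3% × 357/365 = €820.1219
Total = €836.7904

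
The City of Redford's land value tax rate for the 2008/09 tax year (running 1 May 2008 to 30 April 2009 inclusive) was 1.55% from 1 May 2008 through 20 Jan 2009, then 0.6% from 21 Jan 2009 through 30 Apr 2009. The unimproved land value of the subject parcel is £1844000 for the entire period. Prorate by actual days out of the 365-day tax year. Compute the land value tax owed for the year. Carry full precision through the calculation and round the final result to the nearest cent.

£23782.55

1 May 2008 – 20 Jan 2009: 265 days at 1.55% → £1844000 × 1.55% × 265/365 = £20751.3151
21 Jan – 30 Apr 2009: 100 days at 0.6% → £1844000 × 0.6% × 100/365 = £3031.2329
Total = £23782.5479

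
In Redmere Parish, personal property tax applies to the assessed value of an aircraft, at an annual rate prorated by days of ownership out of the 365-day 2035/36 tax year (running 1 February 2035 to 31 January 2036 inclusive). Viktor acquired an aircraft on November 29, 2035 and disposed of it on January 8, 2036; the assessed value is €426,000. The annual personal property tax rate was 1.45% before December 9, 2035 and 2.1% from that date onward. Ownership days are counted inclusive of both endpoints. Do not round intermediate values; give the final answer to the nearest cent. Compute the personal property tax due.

November 29 – December 8, 2035: 10 days at 1.45% → €426,000 × 1.45% × 10/365 = €169.2329
December 9, 2035 – January 8, 2036: 31 days at 2.1% → €426,000 × 2.1% × 31/365 = €759.7973
Total = €929.0301

€929.03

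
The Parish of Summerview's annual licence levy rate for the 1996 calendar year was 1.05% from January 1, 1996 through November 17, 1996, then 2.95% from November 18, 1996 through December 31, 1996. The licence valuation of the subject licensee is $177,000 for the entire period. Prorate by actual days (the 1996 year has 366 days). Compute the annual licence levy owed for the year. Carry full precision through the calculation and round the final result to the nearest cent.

January 1 – November 17, 1996: 322 days at 1.05% → $177,000 × 1.05% × 322/366 = $1,635.0738
November 18 – December 31, 1996: 44 days at 2.95% → $177,000 × 2.95% × 44/366 = $627.7213
Total = $2,262.7951

$2,262.80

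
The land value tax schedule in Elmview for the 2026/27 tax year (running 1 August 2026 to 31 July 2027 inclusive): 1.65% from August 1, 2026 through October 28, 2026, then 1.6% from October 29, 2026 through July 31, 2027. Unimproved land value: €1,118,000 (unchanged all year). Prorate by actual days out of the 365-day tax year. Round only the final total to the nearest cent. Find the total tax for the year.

August 1 – October 28, 2026: 89 days at 1.65% → €1,118,000 × 1.65% × 89/365 = €4,498.0356
October 29, 2026 – July 31, 2027: 276 days at 1.6% → €1,118,000 × 1.6% × 276/365 = €13,526.2685
Total = €18,024.3041

€18,024.30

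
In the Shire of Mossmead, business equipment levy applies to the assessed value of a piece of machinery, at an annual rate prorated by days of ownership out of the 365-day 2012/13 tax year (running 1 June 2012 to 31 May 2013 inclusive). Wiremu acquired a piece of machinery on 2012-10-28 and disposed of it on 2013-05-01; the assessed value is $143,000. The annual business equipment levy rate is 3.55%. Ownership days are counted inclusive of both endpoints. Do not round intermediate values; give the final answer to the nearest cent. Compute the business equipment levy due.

Days held (2012-10-28 to 2013-05-01): 186 out of 365
Tax = $143,000 × 3.55% × 186/365 = $2,586.9288

$2,586.93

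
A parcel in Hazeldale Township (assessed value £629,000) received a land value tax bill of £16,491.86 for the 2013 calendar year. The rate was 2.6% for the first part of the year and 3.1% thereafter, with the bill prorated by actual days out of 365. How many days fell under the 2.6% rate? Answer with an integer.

349 days

Let d = days at the first rate; then 365 − d days at the second rate.
£629,000 × [2.6%·d + 3.1%·(365−d)] / 365 = £16,491.86
Solving gives d = 349, so the new rate took effect on December 16, 2013.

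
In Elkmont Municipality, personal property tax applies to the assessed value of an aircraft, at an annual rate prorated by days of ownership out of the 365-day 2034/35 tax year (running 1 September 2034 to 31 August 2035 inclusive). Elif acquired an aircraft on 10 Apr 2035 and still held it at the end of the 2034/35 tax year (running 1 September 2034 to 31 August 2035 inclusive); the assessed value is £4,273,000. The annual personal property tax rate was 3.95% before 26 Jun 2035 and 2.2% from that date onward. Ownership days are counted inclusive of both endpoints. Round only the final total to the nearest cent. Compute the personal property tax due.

£52,862.28

10 Apr – 25 Jun 2035: 77 days at 3.95% → £4,273,000 × 3.95% × 77/365 = £35,606.3822
26 Jun – 31 Aug 2035: 67 days at 2.2% → £4,273,000 × 2.2% × 67/365 = £17,255.8959
Total = £52,862.2781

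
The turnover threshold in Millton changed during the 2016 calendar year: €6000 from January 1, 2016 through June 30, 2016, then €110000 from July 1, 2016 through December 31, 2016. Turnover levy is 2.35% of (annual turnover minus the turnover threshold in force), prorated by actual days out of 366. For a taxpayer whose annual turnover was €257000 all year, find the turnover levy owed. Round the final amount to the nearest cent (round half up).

January 1 – June 30, 2016: 182 days, exemption €6000 → (€257000 − €6000) × 2.35% × 182/366 = €2933.1339
July 1 – December 31, 2016: 184 days, exemption €110000 → (€257000 − €110000) × 2.35% × 184/366 = €1736.6885
Total = €4669.8224

€4669.82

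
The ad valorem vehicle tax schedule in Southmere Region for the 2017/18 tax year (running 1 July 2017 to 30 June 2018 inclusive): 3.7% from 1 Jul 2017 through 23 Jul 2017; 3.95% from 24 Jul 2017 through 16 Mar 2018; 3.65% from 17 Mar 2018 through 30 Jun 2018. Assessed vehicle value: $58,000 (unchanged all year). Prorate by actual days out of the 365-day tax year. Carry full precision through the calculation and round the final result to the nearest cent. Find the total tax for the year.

$2,231.33

1 Jul – 23 Jul 2017: 23 days at 3.7% → $58,000 × 3.7% × 23/365 = $135.2274
24 Jul 2017 – 16 Mar 2018: 236 days at 3.95% → $58,000 × 3.95% × 236/365 = $1,481.3041
17 Mar – 30 Jun 2018: 106 days at 3.65% → $58,000 × 3.65% × 106/365 = $614.8000
Total = $2,231.3315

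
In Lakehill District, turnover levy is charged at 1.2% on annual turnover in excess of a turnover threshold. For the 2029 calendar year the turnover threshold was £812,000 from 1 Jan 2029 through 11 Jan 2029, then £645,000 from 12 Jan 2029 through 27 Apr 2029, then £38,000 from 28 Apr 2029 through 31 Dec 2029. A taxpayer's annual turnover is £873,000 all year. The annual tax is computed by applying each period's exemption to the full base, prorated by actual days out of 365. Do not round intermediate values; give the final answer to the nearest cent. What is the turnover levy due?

1 Jan – 11 Jan 2029: 11 days, exemption £812,000 → (£873,000 − £812,000) × 1.2% × 11/365 = £22.0603
12 Jan – 27 Apr 2029: 106 days, exemption £645,000 → (£873,000 − £645,000) × 1.2% × 106/365 = £794.5644
28 Apr – 31 Dec 2029: 248 days, exemption £38,000 → (£873,000 − £38,000) × 1.2% × 248/365 = £6,808.1096
Total = £7,624.7342

£7,624.73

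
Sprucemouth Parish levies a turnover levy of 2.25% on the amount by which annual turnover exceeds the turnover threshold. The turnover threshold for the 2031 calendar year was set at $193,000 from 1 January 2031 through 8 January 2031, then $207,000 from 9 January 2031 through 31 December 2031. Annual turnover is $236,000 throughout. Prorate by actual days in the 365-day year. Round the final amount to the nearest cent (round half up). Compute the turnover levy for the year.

1 January – 8 January 2031: 8 days, exemption $193,000 → ($236,000 − $193,000) × 2.25% × 8/365 = $21.2055
9 January – 31 December 2031: 357 days, exemption $207,000 → ($236,000 − $207,000) × 2.25% × 357/365 = $638.1986
Total = $659.4041

$659.40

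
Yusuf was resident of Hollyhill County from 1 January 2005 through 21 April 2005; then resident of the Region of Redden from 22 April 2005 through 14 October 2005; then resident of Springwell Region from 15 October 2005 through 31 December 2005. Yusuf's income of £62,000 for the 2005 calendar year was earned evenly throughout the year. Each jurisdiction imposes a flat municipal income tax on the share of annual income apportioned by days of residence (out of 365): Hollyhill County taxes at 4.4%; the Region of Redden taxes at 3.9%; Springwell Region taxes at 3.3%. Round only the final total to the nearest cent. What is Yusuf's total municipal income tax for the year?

£2,432.78

Hollyhill County, 1 January – 21 April 2005: 111 days → £62,000 × 4.4% × 111/365 = £829.6110
The Region of Redden, 22 April – 14 October 2005: 176 days → £62,000 × 3.9% × 176/365 = £1,165.9397
Springwell Region, 15 October – 31 December 2005: 78 days → £62,000 × 3.3% × 78/365 = £437.2274
Total = £2,432.7781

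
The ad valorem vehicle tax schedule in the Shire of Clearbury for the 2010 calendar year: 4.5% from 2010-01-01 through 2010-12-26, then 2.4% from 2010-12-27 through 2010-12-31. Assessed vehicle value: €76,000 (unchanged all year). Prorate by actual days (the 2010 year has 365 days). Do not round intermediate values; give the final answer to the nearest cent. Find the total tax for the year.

2010-01-01 to 2010-12-26: 360 days at 4.5% → €76,000 × 4.5% × 360/365 = €3,373.1507
2010-12-27 to 2010-12-31: 5 days at 2.4% → €76,000 × 2.4% × 5/365 = €24.9863
Total = €3,398.1370

€3,398.14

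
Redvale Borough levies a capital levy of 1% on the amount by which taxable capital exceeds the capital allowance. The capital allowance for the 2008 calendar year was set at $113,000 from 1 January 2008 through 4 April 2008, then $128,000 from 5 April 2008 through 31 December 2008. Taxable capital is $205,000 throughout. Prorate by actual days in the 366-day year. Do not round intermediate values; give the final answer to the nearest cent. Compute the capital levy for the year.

$808.93

1 January – 4 April 2008: 95 days, exemption $113,000 → ($205,000 − $113,000) × 1% × 95/366 = $238.7978
5 April – 31 December 2008: 271 days, exemption $128,000 → ($205,000 − $128,000) × 1% × 271/366 = $570.1366
Total = $808.9344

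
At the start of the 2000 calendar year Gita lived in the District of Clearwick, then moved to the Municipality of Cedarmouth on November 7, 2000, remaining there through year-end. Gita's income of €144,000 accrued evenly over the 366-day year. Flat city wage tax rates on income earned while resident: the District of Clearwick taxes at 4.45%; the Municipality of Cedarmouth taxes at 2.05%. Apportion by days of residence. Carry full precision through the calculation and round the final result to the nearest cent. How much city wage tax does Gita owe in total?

€5,888.66

The District of Clearwick, January 1 – November 6, 2000: 311 days → €144,000 × 4.45% × 311/366 = €5,445.0492
The Municipality of Cedarmouth, November 7 – December 31, 2000: 55 days → €144,000 × 2.05% × 55/366 = €443.6066
Total = €5,888.6557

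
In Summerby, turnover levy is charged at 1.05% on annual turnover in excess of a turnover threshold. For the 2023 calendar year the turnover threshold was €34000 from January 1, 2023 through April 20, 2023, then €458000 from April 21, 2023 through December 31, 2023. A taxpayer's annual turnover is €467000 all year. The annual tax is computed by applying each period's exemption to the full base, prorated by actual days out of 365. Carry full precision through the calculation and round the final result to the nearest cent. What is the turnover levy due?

January 1 – April 20, 2023: 110 days, exemption €34000 → (€467000 − €34000) × 1.05% × 110/365 = €1370.1781
April 21 – December 31, 2023: 255 days, exemption €458000 → (€467000 − €458000) × 1.05% × 255/365 = €66.0205
Total = €1436.1986

€1436.20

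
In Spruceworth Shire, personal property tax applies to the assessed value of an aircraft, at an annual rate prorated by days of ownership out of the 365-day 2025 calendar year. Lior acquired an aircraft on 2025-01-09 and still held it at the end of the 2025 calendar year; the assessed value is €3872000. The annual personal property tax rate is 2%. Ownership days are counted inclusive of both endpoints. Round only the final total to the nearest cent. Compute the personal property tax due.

€75742.68

Days held (2025-01-09 to 2025-12-31): 357 out of 365
Tax = €3872000 × 2% × 357/365 = €75742.6849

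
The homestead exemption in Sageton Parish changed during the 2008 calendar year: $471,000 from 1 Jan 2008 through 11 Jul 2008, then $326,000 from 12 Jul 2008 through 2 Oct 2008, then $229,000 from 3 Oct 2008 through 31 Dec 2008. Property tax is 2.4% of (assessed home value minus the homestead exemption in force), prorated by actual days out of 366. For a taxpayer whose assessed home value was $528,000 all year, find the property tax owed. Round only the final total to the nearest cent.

1 Jan – 11 Jul 2008: 193 days, exemption $471,000 → ($528,000 − $471,000) × 2.4% × 193/366 = $721.3770
12 Jul – 2 Oct 2008: 83 days, exemption $326,000 → ($528,000 − $326,000) × 2.4% × 83/366 = $1,099.4098
3 Oct – 31 Dec 2008: 90 days, exemption $229,000 → ($528,000 − $229,000) × 2.4% × 90/366 = $1,764.5902
Total = $3,585.3770

$3,585.38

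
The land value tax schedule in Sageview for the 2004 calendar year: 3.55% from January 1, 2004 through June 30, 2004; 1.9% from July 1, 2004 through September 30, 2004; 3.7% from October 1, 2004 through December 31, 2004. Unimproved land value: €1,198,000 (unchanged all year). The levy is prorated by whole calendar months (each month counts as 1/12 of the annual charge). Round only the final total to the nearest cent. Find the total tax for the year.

€38,036.50

January 1 – June 30, 2004: 6 months at 3.55% → €1,198,000 × 3.55% × 6/12 = €21,264.5000
July 1 – September 30, 2004: 3 months at 1.9% → €1,198,000 × 1.9% × 3/12 = €5,690.5000
October 1 – December 31, 2004: 3 months at 3.7% → €1,198,000 × 3.7% × 3/12 = €11,081.5000
Total = €38,036.5000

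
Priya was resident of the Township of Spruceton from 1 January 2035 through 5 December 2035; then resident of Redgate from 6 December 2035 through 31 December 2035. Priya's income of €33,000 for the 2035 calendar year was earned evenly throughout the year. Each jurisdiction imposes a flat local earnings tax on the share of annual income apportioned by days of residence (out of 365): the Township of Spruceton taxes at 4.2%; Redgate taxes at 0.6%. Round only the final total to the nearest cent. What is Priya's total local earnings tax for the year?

€1,301.38

The Township of Spruceton, 1 January – 5 December 2035: 339 days → €33,000 × 4.2% × 339/365 = €1,287.2712
Redgate, 6 December – 31 December 2035: 26 days → €33,000 × 0.6% × 26/365 = €14.1041
Total = €1,301.3753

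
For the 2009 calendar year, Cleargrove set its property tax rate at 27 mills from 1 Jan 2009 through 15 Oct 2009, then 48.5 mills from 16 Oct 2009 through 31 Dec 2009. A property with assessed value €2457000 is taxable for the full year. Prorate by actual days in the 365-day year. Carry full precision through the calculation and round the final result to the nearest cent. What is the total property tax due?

1 Jan – 15 Oct 2009: 288 days at 27 mills → €2457000 × 2.7% × 288/365 = €52344.1973
16 Oct – 31 Dec 2009: 77 days at 48.5 mills → €2457000 × 4.85% × 77/365 = €25138.8123
Total = €77483.0096

€77483.01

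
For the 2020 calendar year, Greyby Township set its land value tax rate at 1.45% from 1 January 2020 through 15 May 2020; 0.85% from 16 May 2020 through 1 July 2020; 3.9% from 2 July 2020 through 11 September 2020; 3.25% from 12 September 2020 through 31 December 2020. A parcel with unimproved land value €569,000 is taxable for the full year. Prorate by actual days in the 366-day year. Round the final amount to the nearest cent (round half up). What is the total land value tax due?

€13,660.66

1 January – 15 May 2020: 136 days at 1.45% → €569,000 × 1.45% × 136/366 = €3,065.7596
16 May – 1 July 2020: 47 days at 0.85% → €569,000 × 0.85% × 47/366 = €621.0806
2 July – 11 September 2020: 72 days at 3.9% → €569,000 × 3.9% × 72/366 = €4,365.4426
12 September – 31 December 2020: 111 days at 3.25% → €569,000 × 3.25% × 111/366 = €5,608.3811
Total = €13,660.6639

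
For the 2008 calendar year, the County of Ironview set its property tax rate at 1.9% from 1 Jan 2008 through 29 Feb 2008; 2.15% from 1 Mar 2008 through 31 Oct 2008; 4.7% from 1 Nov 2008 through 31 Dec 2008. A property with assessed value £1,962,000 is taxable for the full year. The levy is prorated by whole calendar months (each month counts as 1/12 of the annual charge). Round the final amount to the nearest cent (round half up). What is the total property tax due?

£49,704.00

1 Jan – 29 Feb 2008: 2 months at 1.9% → £1,962,000 × 1.9% × 2/12 = £6,213.0000
1 Mar – 31 Oct 2008: 8 months at 2.15% → £1,962,000 × 2.15% × 8/12 = £28,122.0000
1 Nov – 31 Dec 2008: 2 months at 4.7% → £1,962,000 × 4.7% × 2/12 = £15,369.0000
Total = £49,704.0000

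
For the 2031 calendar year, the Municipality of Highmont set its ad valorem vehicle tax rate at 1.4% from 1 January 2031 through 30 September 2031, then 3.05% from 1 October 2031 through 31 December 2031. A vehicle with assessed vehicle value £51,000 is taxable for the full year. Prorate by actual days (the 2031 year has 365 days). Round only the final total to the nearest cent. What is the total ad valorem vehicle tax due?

£926.10

1 January – 30 September 2031: 273 days at 1.4% → £51,000 × 1.4% × 273/365 = £534.0329
1 October – 31 December 2031: 92 days at 3.05% → £51,000 × 3.05% × 92/365 = £392.0712
Total = £926.1041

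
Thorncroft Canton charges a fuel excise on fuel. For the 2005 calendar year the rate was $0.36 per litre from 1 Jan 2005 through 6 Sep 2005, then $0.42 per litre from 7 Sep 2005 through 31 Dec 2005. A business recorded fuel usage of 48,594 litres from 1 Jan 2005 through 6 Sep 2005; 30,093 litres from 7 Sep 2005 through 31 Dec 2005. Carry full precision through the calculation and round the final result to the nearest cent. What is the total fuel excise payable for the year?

$30,132.90

1 Jan – 6 Sep 2005: 48,594 litres at $0.36/litre → $17,493.84
7 Sep – 31 Dec 2005: 30,093 litres at $0.42/litre → $12,639.06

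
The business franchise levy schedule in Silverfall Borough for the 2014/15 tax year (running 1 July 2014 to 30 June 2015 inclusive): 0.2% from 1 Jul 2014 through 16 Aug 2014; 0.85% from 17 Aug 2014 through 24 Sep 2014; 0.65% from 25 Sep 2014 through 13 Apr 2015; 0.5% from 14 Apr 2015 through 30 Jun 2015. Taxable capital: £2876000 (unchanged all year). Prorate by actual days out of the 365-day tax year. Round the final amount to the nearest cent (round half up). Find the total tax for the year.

1 Jul – 16 Aug 2014: 47 days at 0.2% → £2876000 × 0.2% × 47/365 = £740.6685
17 Aug – 24 Sep 2014: 39 days at 0.85% → £2876000 × 0.85% × 39/365 = £2612.0384
25 Sep 2014 – 13 Apr 2015: 201 days at 0.65% → £2876000 × 0.65% × 201/365 = £10294.5041
14 Apr – 30 Jun 2015: 78 days at 0.5% → £2876000 × 0.5% × 78/365 = £3072.9863
Total = £16720.1973

£16720.20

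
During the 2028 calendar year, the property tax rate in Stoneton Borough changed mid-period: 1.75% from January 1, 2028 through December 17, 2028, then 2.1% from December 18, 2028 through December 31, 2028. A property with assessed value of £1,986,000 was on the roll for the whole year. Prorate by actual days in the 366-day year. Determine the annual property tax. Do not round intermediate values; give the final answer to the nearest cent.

January 1 – December 17, 2028: 352 days at 1.75% → £1,986,000 × 1.75% × 352/366 = £33,425.5738
December 18 – December 31, 2028: 14 days at 2.1% → £1,986,000 × 2.1% × 14/366 = £1,595.3115
Total = £35,020.8852

£35,020.89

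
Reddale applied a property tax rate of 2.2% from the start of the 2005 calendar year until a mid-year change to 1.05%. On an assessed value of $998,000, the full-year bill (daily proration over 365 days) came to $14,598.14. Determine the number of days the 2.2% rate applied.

Let d = days at the first rate; then 365 − d days at the second rate.
$998,000 × [2.2%·d + 1.05%·(365−d)] / 365 = $14,598.14
Solving gives d = 131, so the new rate took effect on 12 May 2005.

131 days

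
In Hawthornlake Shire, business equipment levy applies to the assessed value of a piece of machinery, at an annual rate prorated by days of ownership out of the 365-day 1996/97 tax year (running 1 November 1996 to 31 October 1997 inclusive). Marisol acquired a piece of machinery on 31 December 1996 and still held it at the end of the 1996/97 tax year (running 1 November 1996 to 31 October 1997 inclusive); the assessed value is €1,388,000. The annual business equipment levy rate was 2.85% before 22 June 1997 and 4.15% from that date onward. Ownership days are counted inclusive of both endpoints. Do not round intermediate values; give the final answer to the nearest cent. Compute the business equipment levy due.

€39,580.82

31 December 1996 – 21 June 1997: 173 days at 2.85% → €1,388,000 × 2.85% × 173/365 = €18,749.4082
22 June – 31 October 1997: 132 days at 4.15% → €1,388,000 × 4.15% × 132/365 = €20,831.4082
Total = €39,580.8164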